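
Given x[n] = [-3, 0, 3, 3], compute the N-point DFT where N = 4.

X[k] = Σ(n=0 to 3) x[n] · ω_4^(nk)
where ω_4 = e^(-2πi/4)

Computing each X[k]:
X[0] = 3
X[1] = -6+3i
X[2] = -3
X[3] = -6-3i

X = [3, -6+3i, -3, -6-3i]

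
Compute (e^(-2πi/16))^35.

Since ω_16^16 = 1, powers reduce modulo 16.
35 mod 16 = 3
So ω_16^35 = ω_16^3 = e^(-2πi·3/16)

ω_16^35 = ω_16^3 = 0.3827-0.9239i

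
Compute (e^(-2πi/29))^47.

Since ω_29^29 = 1, powers reduce modulo 29.
47 mod 29 = 18
So ω_29^47 = ω_29^18 = e^(-2πi·18/29)

ω_29^47 = ω_29^18 = -0.7260+0.6877i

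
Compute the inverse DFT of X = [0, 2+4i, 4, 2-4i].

x[n] = (1/4) Σ(k=0 to 3) X[k] · e^(2πikn/4)

Computing each x[n]:
x[0] = 2
x[1] = -3
x[2] = 0
x[3] = 1

x = [2, -3, 0, 1]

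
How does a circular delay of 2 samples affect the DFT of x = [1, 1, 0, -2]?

Time shift by 2: X_shifted[k] = ω_4^(2k) · X[k]
Shifted x = [0, -2, 1, 1]

DFT(x[n-2]) = [0, -1+3i, 2, -1-3i]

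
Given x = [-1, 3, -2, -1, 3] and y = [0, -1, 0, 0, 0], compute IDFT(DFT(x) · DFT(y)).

(x ⊛ y)[n] = Σ(m=0 to 4) x[m] · y[(n-m) mod 5]

Computing each output sample:
(x ⊛ y)[0] = -3
(x ⊛ y)[1] = 1
(x ⊛ y)[2] = -3
(x ⊛ y)[3] = 2
(x ⊛ y)[4] = 1

x ⊛ y = [-3, 1, -3, 2, 1]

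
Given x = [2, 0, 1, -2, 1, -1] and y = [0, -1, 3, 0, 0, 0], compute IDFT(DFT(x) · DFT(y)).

(x ⊛ y)[n] = Σ(m=0 to 5) x[m] · y[(n-m) mod 6]

Computing each output sample:
(x ⊛ y)[0] = 4
(x ⊛ y)[1] = -5
(x ⊛ y)[2] = 6
(x ⊛ y)[3] = -1
(x ⊛ y)[4] = 5
(x ⊛ y)[5] = -7

x ⊛ y = [4, -5, 6, -1, 5, -7]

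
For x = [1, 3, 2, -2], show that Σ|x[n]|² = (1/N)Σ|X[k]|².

Time domain:
Σ|x[n]|² = |1|² + |3|² + |2|² + |-2|² = 18.0000

Frequency domain:
(1/4)Σ|X[k]|² = (1/4)(|4|² + |-1-5i|² + |2|² + |-1+5i|²) = (1/4)·72.0000 = 18.0000

Both sides agree, confirming Parseval's theorem.

Σ|x[n]|² = (1/N)Σ|X[k]|² = 18.0000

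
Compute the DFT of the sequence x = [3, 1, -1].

X[k] = Σ(n=0 to 2) x[n] · ω_3^(nk)
where ω_3 = e^(-2πi/3)

Computing each X[k]:
X[0] = 3
X[1] = 3.0000-1.7321i
X[2] = 3.0000+1.7321i

X = [3, 3.0000-1.7321i, 3.0000+1.7321i]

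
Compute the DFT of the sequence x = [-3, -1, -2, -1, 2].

X[k] = Σ(n=0 to 4) x[n] · ω_5^(nk)
where ω_5 = e^(-2πi/5)

Computing each X[k]:
X[0] = -5
X[1] = -0.2639+3.4410i
X[2] = -4.7361+0.8123i
X[3] = -4.7361-0.8123i
X[4] = -0.2639-3.4410i

X = [-5, -0.2639+3.4410i, -4.7361+0.8123i, -4.7361-0.8123i, -0.2639-3.4410i]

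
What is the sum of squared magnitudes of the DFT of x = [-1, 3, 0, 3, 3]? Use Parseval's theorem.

Parseval: Σ|x[n]|² = (1/N)Σ|X[k]|², so Σ|X[k]|² = N·Σ|x[n]|² = 5·28.0000

Σ|X[k]|² = N·Σ|x[n]|² = 5·28.0000 = 140.0000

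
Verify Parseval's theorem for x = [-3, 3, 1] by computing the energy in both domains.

Time domain:
Σ|x[n]|² = |-3|² + |3|² + |1|² = 19.0000

Frequency domain:
(1/3)Σ|X[k]|² = (1/3)(|1|² + |-5.0000-1.7321i|² + |-5.0000+1.7321i|²) = (1/3)·57.0000 = 19.0000

Both sides agree, confirming Parseval's theorem.

Σ|x[n]|² = (1/N)Σ|X[k]|² = 19.0000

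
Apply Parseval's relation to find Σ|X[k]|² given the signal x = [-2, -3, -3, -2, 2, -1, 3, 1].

Parseval: Σ|x[n]|² = (1/N)Σ|X[k]|², so Σ|X[k]|² = N·Σ|x[n]|² = 8·41.0000

Σ|X[k]|² = N·Σ|x[n]|² = 8·41.0000 = 328.0000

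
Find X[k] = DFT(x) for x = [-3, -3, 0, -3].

X[k] = Σ(n=0 to 3) x[n] · ω_4^(nk)
where ω_4 = e^(-2πi/4)

Computing each X[k]:
X[0] = -9
X[1] = -3
X[2] = 3
X[3] = -3

X = [-9, -3, 3, -3]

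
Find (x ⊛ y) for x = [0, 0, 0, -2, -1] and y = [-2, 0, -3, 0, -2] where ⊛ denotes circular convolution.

(x ⊛ y)[n] = Σ(m=0 to 4) x[m] · y[(n-m) mod 5]

Computing each output sample:
(x ⊛ y)[0] = 6
(x ⊛ y)[1] = 3
(x ⊛ y)[2] = 4
(x ⊛ y)[3] = 6
(x ⊛ y)[4] = 2

x ⊛ y = [6, 3, 4, 6, 2]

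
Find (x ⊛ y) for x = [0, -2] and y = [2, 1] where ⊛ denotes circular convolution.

(x ⊛ y)[n] = Σ(m=0 to 1) x[m] · y[(n-m) mod 2]

Computing each output sample:
(x ⊛ y)[0] = -2
(x ⊛ y)[1] = -4

x ⊛ y = [-2, -4]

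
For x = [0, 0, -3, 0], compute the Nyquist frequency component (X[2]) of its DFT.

X[2] = Σ(n=0 to 3) x[n] · ω_4^(2n) where ω_4 = e^(-2πi/4)
= (0)·ω_4^0 + (0)·ω_4^2 + (-3)·ω_4^4 + (0)·ω_4^6

X[2] = -3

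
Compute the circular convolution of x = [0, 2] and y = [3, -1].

(x ⊛ y)[n] = Σ(m=0 to 1) x[m] · y[(n-m) mod 2]

Computing each output sample:
(x ⊛ y)[0] = -2
(x ⊛ y)[1] = 6

x ⊛ y = [-2, 6]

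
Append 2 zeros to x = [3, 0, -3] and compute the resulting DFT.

Original 3-point DFT: [0, 4.5000-2.5981i, 4.5000+2.5981i]
Zero-padded 5-point DFT provides frequency interpolation.

DFT_5([x, 0, ...]) = [0, 5.4271+1.7634i, 2.0729-2.8532i, 2.0729+2.8532i, 5.4271-1.7634i]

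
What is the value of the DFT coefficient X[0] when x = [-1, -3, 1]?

X[0] = Σ(n=0 to 2) x[n] · ω_3^0 = Σ x[n]
= (-1) + (-3) + (1)

X[0] = -3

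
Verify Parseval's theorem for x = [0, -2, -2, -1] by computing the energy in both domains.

Time domain:
Σ|x[n]|² = |0|² + |-2|² + |-2|² + |-1|² = 9.0000

Frequency domain:
(1/4)Σ|X[k]|² = (1/4)(|-5|² + |2+1i|² + |1|² + |2-1i|²) = (1/4)·36.0000 = 9.0000

Both sides agree, confirming Parseval's theorem.

Σ|x[n]|² = (1/N)Σ|X[k]|² = 9.0000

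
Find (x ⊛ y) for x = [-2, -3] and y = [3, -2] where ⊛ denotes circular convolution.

(x ⊛ y)[n] = Σ(m=0 to 1) x[m] · y[(n-m) mod 2]

Computing each output sample:
(x ⊛ y)[0] = 0
(x ⊛ y)[1] = -5

x ⊛ y = [0, -5]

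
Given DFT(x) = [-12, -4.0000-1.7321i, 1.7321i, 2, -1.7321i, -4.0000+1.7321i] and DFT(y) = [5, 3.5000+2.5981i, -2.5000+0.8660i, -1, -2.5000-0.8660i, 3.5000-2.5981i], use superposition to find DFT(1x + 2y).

By linearity: DFT(1x + 2y) = 1·DFT(x) + 2·DFT(y)
= 1·[-12, -4.0000-1.7321i, 1.7321i, 2, -1.7321i, -4.0000+1.7321i] + 2·[5, 3.5000+2.5981i, -2.5000+0.8660i, -1, -2.5000-0.8660i, 3.5000-2.5981i]

Computing element-wise:
Z[0] = 1·(-12) + 2·(5) = -2
Z[1] = 1·(-4.0000-1.7321i) + 2·(3.5000+2.5981i) = 3.0000+3.4641i
Z[2] = 1·(1.7321i) + 2·(-2.5000+0.8660i) = -5.0000+3.4641i
Z[3] = 1·(2) + 2·(-1) = 0
Z[4] = 1·(-1.7321i) + 2·(-2.5000-0.8660i) = -5.0000-3.4641i
Z[5] = 1·(-4.0000+1.7321i) + 2·(3.5000-2.5981i) = 3.0000-3.4641i

DFT(1x + 2y) = 1·X + 2·Y = [-2, 3.0000+3.4641i, -5.0000+3.4641i, 0, -5.0000-3.4641i, 3.0000-3.4641i]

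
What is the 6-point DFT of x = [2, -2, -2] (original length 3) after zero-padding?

Original 3-point DFT: [-2, 4, 4]
Zero-padded 6-point DFT provides frequency interpolation.

DFT_6([x, 0, ...]) = [-2, 2.0000+3.4641i, 4, 2, 4, 2.0000-3.4641i]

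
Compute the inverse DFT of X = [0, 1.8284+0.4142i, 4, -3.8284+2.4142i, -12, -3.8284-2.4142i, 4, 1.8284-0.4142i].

x[n] = (1/8) Σ(k=0 to 7) X[k] · e^(2πikn/8)

Computing each x[n]:
x[0] = -1
x[1] = 2
x[2] = -2
x[3] = 0
x[4] = 0
x[5] = 1
x[6] = -3
x[7] = 3

x = [-1, 2, -2, 0, 0, 1, -3, 3]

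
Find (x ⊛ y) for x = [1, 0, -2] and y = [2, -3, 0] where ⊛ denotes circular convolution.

(x ⊛ y)[n] = Σ(m=0 to 2) x[m] · y[(n-m) mod 3]

Computing each output sample:
(x ⊛ y)[0] = 8
(x ⊛ y)[1] = -3
(x ⊛ y)[2] = -4

x ⊛ y = [8, -3, -4]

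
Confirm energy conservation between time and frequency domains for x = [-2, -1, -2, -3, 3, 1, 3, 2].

Time domain:
Σ|x[n]|² = |-2|² + |-1|² + |-2|² + |-3|² + |3|² + |1|² + |3|² + |2|² = 41.0000

Frequency domain:
(1/8)Σ|X[k]|² = (1/8)(|1|² + |-2.8787+9.9497i|² + |-1i|² + |-7.1213-0.0503i|² + |3|² + |-7.1213+0.0503i|² + |1i|² + |-2.8787-9.9497i|²) = (1/8)·328.0000 = 41.0000

Both sides agree, confirming Parseval's theorem.

Σ|x[n]|² = (1/N)Σ|X[k]|² = 41.0000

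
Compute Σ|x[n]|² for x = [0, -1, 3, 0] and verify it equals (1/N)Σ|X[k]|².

Time domain:
Σ|x[n]|² = |0|² + |-1|² + |3|² + |0|² = 10.0000

Frequency domain:
(1/4)Σ|X[k]|² = (1/4)(|2|² + |-3+1i|² + |4|² + |-3-1i|²) = (1/4)·40.0000 = 10.0000

Both sides agree, confirming Parseval's theorem.

Σ|x[n]|² = (1/N)Σ|X[k]|² = 10.0000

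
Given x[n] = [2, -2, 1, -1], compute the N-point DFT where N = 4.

X[k] = Σ(n=0 to 3) x[n] · ω_4^(nk)
where ω_4 = e^(-2πi/4)

Computing each X[k]:
X[0] = 0
X[1] = 1+1i
X[2] = 6
X[3] = 1-1i

X = [0, 1+1i, 6, 1-1i]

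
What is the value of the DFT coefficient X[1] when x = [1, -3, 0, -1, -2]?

X[1] = Σ(n=0 to 4) x[n] · ω_5^(1n) where ω_5 = e^(-2πi/5)
= (1)·ω_5^0 + (-3)·ω_5^1 + (0)·ω_5^2 + (-1)·ω_5^3 + (-2)·ω_5^4

X[1] = 0.2639+0.3633i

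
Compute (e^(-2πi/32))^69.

Since ω_32^32 = 1, powers reduce modulo 32.
69 mod 32 = 5
So ω_32^69 = ω_32^5 = e^(-2πi·5/32)

ω_32^69 = ω_32^5 = 0.5556-0.8315i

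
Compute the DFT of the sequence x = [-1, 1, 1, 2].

X[k] = Σ(n=0 to 3) x[n] · ω_4^(nk)
where ω_4 = e^(-2πi/4)

Computing each X[k]:
X[0] = 3
X[1] = -2+1i
X[2] = -3
X[3] = -2-1i

X = [3, -2+1i, -3, -2-1i]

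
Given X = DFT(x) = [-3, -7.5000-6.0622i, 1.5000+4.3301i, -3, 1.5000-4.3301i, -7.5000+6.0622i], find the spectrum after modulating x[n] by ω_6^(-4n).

Modulation property: DFT(ω_6^(-4n)·x[n]) = X[(k-4) mod 6], so circularly shift X by 4 positions.

X[k-4] = [1.5000+4.3301i, -3, 1.5000-4.3301i, -7.5000+6.0622i, -3, -7.5000-6.0622i]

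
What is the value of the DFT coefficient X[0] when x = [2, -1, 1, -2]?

X[0] = Σ(n=0 to 3) x[n] · ω_4^0 = Σ x[n]
= (2) + (-1) + (1) + (-2)

X[0] = 0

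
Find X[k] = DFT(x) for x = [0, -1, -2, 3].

X[k] = Σ(n=0 to 3) x[n] · ω_4^(nk)
where ω_4 = e^(-2πi/4)

Computing each X[k]:
X[0] = 0
X[1] = 2+4i
X[2] = -4
X[3] = 2-4i

X = [0, 2+4i, -4, 2-4i]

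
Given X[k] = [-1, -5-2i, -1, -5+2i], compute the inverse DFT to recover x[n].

x[n] = (1/4) Σ(k=0 to 3) X[k] · e^(2πikn/4)

Computing each x[n]:
x[0] = -3
x[1] = 1
x[2] = 2
x[3] = -1

x = [-3, 1, 2, -1]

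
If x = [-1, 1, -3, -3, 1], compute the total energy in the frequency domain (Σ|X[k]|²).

Parseval: Σ|x[n]|² = (1/N)Σ|X[k]|², so Σ|X[k]|² = N·Σ|x[n]|² = 5·21.0000

Σ|X[k]|² = N·Σ|x[n]|² = 5·21.0000 = 105.0000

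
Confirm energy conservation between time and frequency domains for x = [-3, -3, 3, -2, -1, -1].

Time domain:
Σ|x[n]|² = |-3|² + |-3|² + |3|² + |-2|² + |-1|² + |-1|² = 33.0000

Frequency domain:
(1/6)Σ|X[k]|² = (1/6)(|-7|² + |-4.0000-1.7321i|² + |-4.0000+5.1962i|² + |5|² + |-4.0000-5.1962i|² + |-4.0000+1.7321i|²) = (1/6)·198.0000 = 33.0000

Both sides agree, confirming Parseval's theorem.

Σ|x[n]|² = (1/N)Σ|X[k]|² = 33.0000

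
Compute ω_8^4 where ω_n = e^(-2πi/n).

ω_8^4 = e^(-2πi·4/8)
= cos(-2π·4/8) + i·sin(-2π·4/8)
= cos(-8π/8) + i·sin(-8π/8)

ω_8^4 = cos(-8π/8) + i·sin(-8π/8) = -1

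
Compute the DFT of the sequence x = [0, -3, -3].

X[k] = Σ(n=0 to 2) x[n] · ω_3^(nk)
where ω_3 = e^(-2πi/3)

Computing each X[k]:
X[0] = -6
X[1] = 3
X[2] = 3

X = [-6, 3, 3]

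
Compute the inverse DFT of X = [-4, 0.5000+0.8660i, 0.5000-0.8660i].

x[n] = (1/3) Σ(k=0 to 2) X[k] · e^(2πikn/3)

Computing each x[n]:
x[0] = -1
x[1] = -2
x[2] = -1

x = [-1, -2, -1]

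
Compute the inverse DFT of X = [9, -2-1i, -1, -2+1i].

x[n] = (1/4) Σ(k=0 to 3) X[k] · e^(2πikn/4)

Computing each x[n]:
x[0] = 1
x[1] = 3
x[2] = 3
x[3] = 2

x = [1, 3, 3, 2]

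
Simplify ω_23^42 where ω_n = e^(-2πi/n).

Since ω_23^23 = 1, powers reduce modulo 23.
42 mod 23 = 19
So ω_23^42 = ω_23^19 = e^(-2πi·19/23)

ω_23^42 = ω_23^19 = 0.4601+0.8879i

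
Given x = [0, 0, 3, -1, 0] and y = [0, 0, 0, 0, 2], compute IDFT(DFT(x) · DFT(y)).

(x ⊛ y)[n] = Σ(m=0 to 4) x[m] · y[(n-m) mod 5]

Computing each output sample:
(x ⊛ y)[0] = 0
(x ⊛ y)[1] = 6
(x ⊛ y)[2] = -2
(x ⊛ y)[3] = 0
(x ⊛ y)[4] = 0

x ⊛ y = [0, 6, -2, 0, 0]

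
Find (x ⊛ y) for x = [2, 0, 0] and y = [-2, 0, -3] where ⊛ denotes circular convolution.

(x ⊛ y)[n] = Σ(m=0 to 2) x[m] · y[(n-m) mod 3]

Computing each output sample:
(x ⊛ y)[0] = -4
(x ⊛ y)[1] = 0
(x ⊛ y)[2] = -6

x ⊛ y = [-4, 0, -6]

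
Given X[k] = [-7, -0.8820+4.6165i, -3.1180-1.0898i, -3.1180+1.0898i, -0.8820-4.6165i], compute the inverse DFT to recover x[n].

x[n] = (1/5) Σ(k=0 to 4) X[k] · e^(2πikn/5)

Computing each x[n]:
x[0] = -3
x[1] = -2
x[2] = -3
x[3] = 0
x[4] = 1

x = [-3, -2, -3, 0, 1]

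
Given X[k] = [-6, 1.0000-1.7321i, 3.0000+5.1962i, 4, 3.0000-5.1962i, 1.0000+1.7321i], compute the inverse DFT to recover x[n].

x[n] = (1/6) Σ(k=0 to 5) X[k] · e^(2πikn/6)

Computing each x[n]:
x[0] = 1
x[1] = -3
x[2] = 1
x[3] = -1
x[4] = -3
x[5] = -1

x = [1, -3, 1, -1, -3, -1]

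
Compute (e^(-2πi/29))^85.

Since ω_29^29 = 1, powers reduce modulo 29.
85 mod 29 = 27
So ω_29^85 = ω_29^27 = e^(-2πi·27/29)

ω_29^85 = ω_29^27 = 0.9076+0.4199i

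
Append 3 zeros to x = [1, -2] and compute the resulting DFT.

Original 2-point DFT: [-1, 3]
Zero-padded 5-point DFT provides frequency interpolation.

DFT_5([x, 0, ...]) = [-1, 0.3820+1.9021i, 2.6180+1.1756i, 2.6180-1.1756i, 0.3820-1.9021i]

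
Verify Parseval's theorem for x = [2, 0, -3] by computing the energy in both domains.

Time domain:
Σ|x[n]|² = |2|² + |0|² + |-3|² = 13.0000

Frequency domain:
(1/3)Σ|X[k]|² = (1/3)(|-1|² + |3.5000-2.5981i|² + |3.5000+2.5981i|²) = (1/3)·39.0000 = 13.0000

Both sides agree, confirming Parseval's theorem.

Σ|x[n]|² = (1/N)Σ|X[k]|² = 13.0000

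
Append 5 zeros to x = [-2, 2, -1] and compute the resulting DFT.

Original 3-point DFT: [-1, -2.5000-2.5981i, -2.5000+2.5981i]
Zero-padded 8-point DFT provides frequency interpolation.

DFT_8([x, 0, ...]) = [-1, -0.5858-0.4142i, -1-2i, -3.4142-2.4142i, -5, -3.4142+2.4142i, -1+2i, -0.5858+0.4142i]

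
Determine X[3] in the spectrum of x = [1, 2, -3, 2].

X[3] = Σ(n=0 to 3) x[n] · ω_4^(3n) where ω_4 = e^(-2πi/4)
= (1)·ω_4^0 + (2)·ω_4^3 + (-3)·ω_4^6 + (2)·ω_4^9

X[3] = 4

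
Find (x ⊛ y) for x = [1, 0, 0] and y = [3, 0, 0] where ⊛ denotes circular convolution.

(x ⊛ y)[n] = Σ(m=0 to 2) x[m] · y[(n-m) mod 3]

Computing each output sample:
(x ⊛ y)[0] = 3
(x ⊛ y)[1] = 0
(x ⊛ y)[2] = 0

x ⊛ y = [3, 0, 0]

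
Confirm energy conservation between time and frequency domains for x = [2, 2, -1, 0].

Time domain:
Σ|x[n]|² = |2|² + |2|² + |-1|² + |0|² = 9.0000

Frequency domain:
(1/4)Σ|X[k]|² = (1/4)(|3|² + |3-2i|² + |-1|² + |3+2i|²) = (1/4)·36.0000 = 9.0000

Both sides agree, confirming Parseval's theorem.

Σ|x[n]|² = (1/N)Σ|X[k]|² = 9.0000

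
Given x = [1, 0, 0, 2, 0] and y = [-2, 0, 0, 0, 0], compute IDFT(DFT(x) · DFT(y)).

(x ⊛ y)[n] = Σ(m=0 to 4) x[m] · y[(n-m) mod 5]

Computing each output sample:
(x ⊛ y)[0] = -2
(x ⊛ y)[1] = 0
(x ⊛ y)[2] = 0
(x ⊛ y)[3] = -4
(x ⊛ y)[4] = 0

x ⊛ y = [-2, 0, 0, -4, 0]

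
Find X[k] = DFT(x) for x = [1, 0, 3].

X[k] = Σ(n=0 to 2) x[n] · ω_3^(nk)
where ω_3 = e^(-2πi/3)

Computing each X[k]:
X[0] = 4
X[1] = -0.5000+2.5981i
X[2] = -0.5000-2.5981i

X = [4, -0.5000+2.5981i, -0.5000-2.5981i]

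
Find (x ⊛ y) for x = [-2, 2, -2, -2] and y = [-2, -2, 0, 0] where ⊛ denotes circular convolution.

(x ⊛ y)[n] = Σ(m=0 to 3) x[m] · y[(n-m) mod 4]

Computing each output sample:
(x ⊛ y)[0] = 8
(x ⊛ y)[1] = 0
(x ⊛ y)[2] = 0
(x ⊛ y)[3] = 8

x ⊛ y = [8, 0, 0, 8]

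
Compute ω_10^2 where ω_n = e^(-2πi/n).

ω_10^2 = e^(-2πi·2/10)
= cos(-2π·2/10) + i·sin(-2π·2/10)
= cos(-4π/10) + i·sin(-4π/10)

ω_10^2 = cos(-4π/10) + i·sin(-4π/10) = 0.3090-0.9511i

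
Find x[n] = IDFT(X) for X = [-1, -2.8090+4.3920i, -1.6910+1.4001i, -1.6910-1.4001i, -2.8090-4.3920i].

x[n] = (1/5) Σ(k=0 to 4) X[k] · e^(2πikn/5)

Computing each x[n]:
x[0] = -2
x[1] = -2
x[2] = 0
x[3] = 1
x[4] = 2

x = [-2, -2, 0, 1, 2]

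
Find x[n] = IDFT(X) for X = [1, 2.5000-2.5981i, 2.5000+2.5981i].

x[n] = (1/3) Σ(k=0 to 2) X[k] · e^(2πikn/3)

Computing each x[n]:
x[0] = 2
x[1] = 1
x[2] = -2

x = [2, 1, -2]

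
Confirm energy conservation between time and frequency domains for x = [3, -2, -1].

Time domain:
Σ|x[n]|² = |3|² + |-2|² + |-1|² = 14.0000

Frequency domain:
(1/3)Σ|X[k]|² = (1/3)(|0|² + |4.5000+0.8660i|² + |4.5000-0.8660i|²) = (1/3)·42.0000 = 14.0000

Both sides agree, confirming Parseval's theorem.

Σ|x[n]|² = (1/N)Σ|X[k]|² = 14.0000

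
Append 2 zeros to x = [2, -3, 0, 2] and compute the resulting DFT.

Original 4-point DFT: [1, 2+5i, 3, 2-5i]
Zero-padded 6-point DFT provides frequency interpolation.

DFT_6([x, 0, ...]) = [1, -1.5000+2.5981i, 5.5000+2.5981i, 3, 5.5000-2.5981i, -1.5000-2.5981i]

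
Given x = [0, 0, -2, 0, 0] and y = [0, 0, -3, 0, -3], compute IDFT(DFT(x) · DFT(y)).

(x ⊛ y)[n] = Σ(m=0 to 4) x[m] · y[(n-m) mod 5]

Computing each output sample:
(x ⊛ y)[0] = 0
(x ⊛ y)[1] = 6
(x ⊛ y)[2] = 0
(x ⊛ y)[3] = 0
(x ⊛ y)[4] = 6

x ⊛ y = [0, 6, 0, 0, 6]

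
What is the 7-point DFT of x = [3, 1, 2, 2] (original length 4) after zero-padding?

Original 4-point DFT: [8, 1+1i, 2, 1-1i]
Zero-padded 7-point DFT provides frequency interpolation.

DFT_7([x, 0, ...]) = [8, 1.3765-3.5995i, 2.2225+1.4565i, 2.9010-0.8201i, 2.9010+0.8201i, 2.2225-1.4565i, 1.3765+3.5995i]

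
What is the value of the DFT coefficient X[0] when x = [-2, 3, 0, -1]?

X[0] = Σ(n=0 to 3) x[n] · ω_4^0 = Σ x[n]
= (-2) + (3) + (0) + (-1)

X[0] = 0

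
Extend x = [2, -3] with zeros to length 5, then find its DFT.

Original 2-point DFT: [-1, 5]
Zero-padded 5-point DFT provides frequency interpolation.

DFT_5([x, 0, ...]) = [-1, 1.0729+2.8532i, 4.4271+1.7634i, 4.4271-1.7634i, 1.0729-2.8532i]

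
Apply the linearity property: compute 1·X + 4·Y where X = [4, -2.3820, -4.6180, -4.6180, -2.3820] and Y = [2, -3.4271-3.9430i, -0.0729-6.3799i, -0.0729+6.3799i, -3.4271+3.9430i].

By linearity: DFT(1x + 4y) = 1·DFT(x) + 4·DFT(y)
= 1·[4, -2.3820, -4.6180, -4.6180, -2.3820] + 4·[2, -3.4271-3.9430i, -0.0729-6.3799i, -0.0729+6.3799i, -3.4271+3.9430i]

Computing element-wise:
Z[0] = 1·(4) + 4·(2) = 12
Z[1] = 1·(-2.3820) + 4·(-3.4271-3.9430i) = -16.0904-15.7720i
Z[2] = 1·(-4.6180) + 4·(-0.0729-6.3799i) = -4.9096-25.5196i
Z[3] = 1·(-4.6180) + 4·(-0.0729+6.3799i) = -4.9096+25.5196i
Z[4] = 1·(-2.3820) + 4·(-3.4271+3.9430i) = -16.0904+15.7720i

DFT(1x + 4y) = 1·X + 4·Y = [12, -16.0904-15.7720i, -4.9096-25.5196i, -4.9096+25.5196i, -16.0904+15.7720i]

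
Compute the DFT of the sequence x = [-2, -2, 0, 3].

X[k] = Σ(n=0 to 3) x[n] · ω_4^(nk)
where ω_4 = e^(-2πi/4)

Computing each X[k]:
X[0] = -1
X[1] = -2+5i
X[2] = -3
X[3] = -2-5i

X = [-1, -2+5i, -3, -2-5i]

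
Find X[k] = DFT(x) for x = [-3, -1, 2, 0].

X[k] = Σ(n=0 to 3) x[n] · ω_4^(nk)
where ω_4 = e^(-2πi/4)

Computing each X[k]:
X[0] = -2
X[1] = -5+1i
X[2] = 0
X[3] = -5-1i

X = [-2, -5+1i, 0, -5-1i]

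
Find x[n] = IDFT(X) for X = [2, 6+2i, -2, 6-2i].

x[n] = (1/4) Σ(k=0 to 3) X[k] · e^(2πikn/4)

Computing each x[n]:
x[0] = 3
x[1] = 0
x[2] = -3
x[3] = 2

x = [3, 0, -3, 2]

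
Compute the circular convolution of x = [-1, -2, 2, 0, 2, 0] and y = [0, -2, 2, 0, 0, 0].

(x ⊛ y)[n] = Σ(m=0 to 5) x[m] · y[(n-m) mod 6]

Computing each output sample:
(x ⊛ y)[0] = 4
(x ⊛ y)[1] = 2
(x ⊛ y)[2] = 2
(x ⊛ y)[3] = -8
(x ⊛ y)[4] = 4
(x ⊛ y)[5] = -4

x ⊛ y = [4, 2, 2, -8, 4, -4]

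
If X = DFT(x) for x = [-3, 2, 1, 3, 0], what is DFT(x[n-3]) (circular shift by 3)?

Time shift by 3: X_shifted[k] = ω_5^(3k) · X[k]
Shifted x = [1, 3, 0, -3, 2]

DFT(x[n-3]) = [3, 4.9721-2.7144i, -3.9721+2.2654i, -3.9721-2.2654i, 4.9721+2.7144i]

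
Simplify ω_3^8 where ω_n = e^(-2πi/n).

Since ω_3^3 = 1, powers reduce modulo 3.
8 mod 3 = 2
So ω_3^8 = ω_3^2 = e^(-2πi·2/3)

ω_3^8 = ω_3^2 = -0.5000+0.8660i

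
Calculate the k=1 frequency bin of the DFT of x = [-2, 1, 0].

X[1] = Σ(n=0 to 2) x[n] · ω_3^(1n) where ω_3 = e^(-2πi/3)
= (-2)·ω_3^0 + (1)·ω_3^1 + (0)·ω_3^2

X[1] = -2.5000-0.8660i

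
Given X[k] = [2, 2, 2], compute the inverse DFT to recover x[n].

x[n] = (1/3) Σ(k=0 to 2) X[k] · e^(2πikn/3)

Computing each x[n]:
x[0] = 2
x[1] = 0
x[2] = 0

x = [2, 0, 0]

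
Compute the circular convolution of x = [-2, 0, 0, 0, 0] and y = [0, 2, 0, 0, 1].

(x ⊛ y)[n] = Σ(m=0 to 4) x[m] · y[(n-m) mod 5]

Computing each output sample:
(x ⊛ y)[0] = 0
(x ⊛ y)[1] = -4
(x ⊛ y)[2] = 0
(x ⊛ y)[3] = 0
(x ⊛ y)[4] = -2

x ⊛ y = [0, -4, 0, 0, -2]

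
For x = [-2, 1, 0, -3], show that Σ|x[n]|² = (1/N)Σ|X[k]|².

Time domain:
Σ|x[n]|² = |-2|² + |1|² + |0|² + |-3|² = 14.0000

Frequency domain:
(1/4)Σ|X[k]|² = (1/4)(|-4|² + |-2-4i|² + |0|² + |-2+4i|²) = (1/4)·56.0000 = 14.0000

Both sides agree, confirming Parseval's theorem.

Σ|x[n]|² = (1/N)Σ|X[k]|² = 14.0000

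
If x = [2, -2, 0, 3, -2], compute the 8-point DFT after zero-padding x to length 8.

Original 5-point DFT: [1, -1.6631+1.7634i, 6.1631-2.8532i, 6.1631+2.8532i, -1.6631-1.7634i]
Zero-padded 8-point DFT provides frequency interpolation.

DFT_8([x, 0, ...]) = [1, 0.4645-0.7071i, 5i, 7.5355-0.7071i, -1, 7.5355+0.7071i, -5i, 0.4645+0.7071i]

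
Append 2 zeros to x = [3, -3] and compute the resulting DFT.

Original 2-point DFT: [0, 6]
Zero-padded 4-point DFT provides frequency interpolation.

DFT_4([x, 0, ...]) = [0, 3+3i, 6, 3-3i]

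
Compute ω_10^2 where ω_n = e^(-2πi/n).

ω_10^2 = e^(-2πi·2/10)
= cos(-2π·2/10) + i·sin(-2π·2/10)
= cos(-4π/10) + i·sin(-4π/10)

ω_10^2 = cos(-4π/10) + i·sin(-4π/10) = 0.3090-0.9511i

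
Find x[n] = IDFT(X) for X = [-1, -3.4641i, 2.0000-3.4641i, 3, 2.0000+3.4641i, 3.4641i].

x[n] = (1/6) Σ(k=0 to 5) X[k] · e^(2πikn/6)

Computing each x[n]:
x[0] = 1
x[1] = 1
x[2] = 0
x[3] = 0
x[4] = 0
x[5] = -3

x = [1, 1, 0, 0, 0, -3]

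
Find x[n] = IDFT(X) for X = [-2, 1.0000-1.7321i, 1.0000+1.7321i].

x[n] = (1/3) Σ(k=0 to 2) X[k] · e^(2πikn/3)

Computing each x[n]:
x[0] = 0
x[1] = 0
x[2] = -2

x = [0, 0, -2]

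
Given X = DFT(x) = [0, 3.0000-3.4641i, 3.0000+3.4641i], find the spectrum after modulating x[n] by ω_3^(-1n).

Modulation property: DFT(ω_3^(-1n)·x[n]) = X[(k-1) mod 3], so circularly shift X by 1 positions.

X[k-1] = [3.0000+3.4641i, 0, 3.0000-3.4641i]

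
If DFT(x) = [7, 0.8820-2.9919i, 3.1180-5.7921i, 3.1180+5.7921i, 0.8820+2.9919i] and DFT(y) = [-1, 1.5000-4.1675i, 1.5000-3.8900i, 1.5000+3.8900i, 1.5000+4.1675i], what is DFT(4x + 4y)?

By linearity: DFT(4x + 4y) = 4·DFT(x) + 4·DFT(y)
= 4·[7, 0.8820-2.9919i, 3.1180-5.7921i, 3.1180+5.7921i, 0.8820+2.9919i] + 4·[-1, 1.5000-4.1675i, 1.5000-3.8900i, 1.5000+3.8900i, 1.5000+4.1675i]

Computing element-wise:
Z[0] = 4·(7) + 4·(-1) = 24
Z[1] = 4·(0.8820-2.9919i) + 4·(1.5000-4.1675i) = 9.5280-28.6376i
Z[2] = 4·(3.1180-5.7921i) + 4·(1.5000-3.8900i) = 18.4720-38.7284i
Z[3] = 4·(3.1180+5.7921i) + 4·(1.5000+3.8900i) = 18.4720+38.7284i
Z[4] = 4·(0.8820+2.9919i) + 4·(1.5000+4.1675i) = 9.5280+28.6376i

DFT(4x + 4y) = 4·X + 4·Y = [24, 9.5280-28.6376i, 18.4720-38.7284i, 18.4720+38.7284i, 9.5280+28.6376i]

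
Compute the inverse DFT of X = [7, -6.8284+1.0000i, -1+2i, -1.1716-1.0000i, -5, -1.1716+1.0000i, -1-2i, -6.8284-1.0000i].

x[n] = (1/8) Σ(k=0 to 7) X[k] · e^(2πikn/8)

Computing each x[n]:
x[0] = -2
x[1] = 0
x[2] = 0
x[3] = 3
x[4] = 2
x[5] = 2
x[6] = 1
x[7] = 1

x = [-2, 0, 0, 3, 2, 2, 1, 1]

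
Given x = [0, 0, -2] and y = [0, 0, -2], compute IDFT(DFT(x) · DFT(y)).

(x ⊛ y)[n] = Σ(m=0 to 2) x[m] · y[(n-m) mod 3]

Computing each output sample:
(x ⊛ y)[0] = 0
(x ⊛ y)[1] = 4
(x ⊛ y)[2] = 0

x ⊛ y = [0, 4, 0]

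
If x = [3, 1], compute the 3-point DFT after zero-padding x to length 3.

Original 2-point DFT: [4, 2]
Zero-padded 3-point DFT provides frequency interpolation.

DFT_3([x, 0, ...]) = [4, 2.5000-0.8660i, 2.5000+0.8660i]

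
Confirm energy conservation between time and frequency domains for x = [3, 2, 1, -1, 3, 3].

Time domain:
Σ|x[n]|² = |3|² + |2|² + |1|² + |-1|² + |3|² + |3|² = 33.0000

Frequency domain:
(1/6)Σ|X[k]|² = (1/6)(|11|² + |4.5000+2.5981i|² + |-2.5000-0.8660i|² + |3|² + |-2.5000+0.8660i|² + |4.5000-2.5981i|²) = (1/6)·198.0000 = 33.0000

Both sides agree, confirming Parseval's theorem.

Σ|x[n]|² = (1/N)Σ|X[k]|² = 33.0000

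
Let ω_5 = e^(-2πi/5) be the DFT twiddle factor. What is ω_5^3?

ω_5^3 = e^(-2πi·3/5)
= cos(-2π·3/5) + i·sin(-2π·3/5)
= cos(-6π/5) + i·sin(-6π/5)

ω_5^3 = cos(-6π/5) + i·sin(-6π/5) = -0.8090+0.5878i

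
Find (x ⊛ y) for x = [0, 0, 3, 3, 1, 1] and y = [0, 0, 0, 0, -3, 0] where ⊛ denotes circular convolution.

(x ⊛ y)[n] = Σ(m=0 to 5) x[m] · y[(n-m) mod 6]

Computing each output sample:
(x ⊛ y)[0] = -9
(x ⊛ y)[1] = -9
(x ⊛ y)[2] = -3
(x ⊛ y)[3] = -3
(x ⊛ y)[4] = 0
(x ⊛ y)[5] = 0

x ⊛ y = [-9, -9, -3, -3, 0, 0]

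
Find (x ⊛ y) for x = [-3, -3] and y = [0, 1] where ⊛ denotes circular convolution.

(x ⊛ y)[n] = Σ(m=0 to 1) x[m] · y[(n-m) mod 2]

Computing each output sample:
(x ⊛ y)[0] = -3
(x ⊛ y)[1] = -3

x ⊛ y = [-3, -3]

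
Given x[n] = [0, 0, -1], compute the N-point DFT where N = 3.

X[k] = Σ(n=0 to 2) x[n] · ω_3^(nk)
where ω_3 = e^(-2πi/3)

Computing each X[k]:
X[0] = -1
X[1] = 0.5000-0.8660i
X[2] = 0.5000+0.8660i

X = [-1, 0.5000-0.8660i, 0.5000+0.8660i]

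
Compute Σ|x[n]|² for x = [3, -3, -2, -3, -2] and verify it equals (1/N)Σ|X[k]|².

Time domain:
Σ|x[n]|² = |3|² + |-3|² + |-2|² + |-3|² + |-2|² = 35.0000

Frequency domain:
(1/5)Σ|X[k]|² = (1/5)(|-7|² + |5.5000+0.3633i|² + |5.5000+1.5388i|² + |5.5000-1.5388i|² + |5.5000-0.3633i|²) = (1/5)·175.0000 = 35.0000

Both sides agree, confirming Parseval's theorem.

Σ|x[n]|² = (1/N)Σ|X[k]|² = 35.0000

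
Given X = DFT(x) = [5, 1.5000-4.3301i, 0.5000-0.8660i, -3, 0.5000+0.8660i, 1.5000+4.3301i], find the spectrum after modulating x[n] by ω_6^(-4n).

Modulation property: DFT(ω_6^(-4n)·x[n]) = X[(k-4) mod 6], so circularly shift X by 4 positions.

X[k-4] = [0.5000-0.8660i, -3, 0.5000+0.8660i, 1.5000+4.3301i, 5, 1.5000-4.3301i]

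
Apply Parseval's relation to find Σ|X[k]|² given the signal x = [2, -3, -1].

Parseval: Σ|x[n]|² = (1/N)Σ|X[k]|², so Σ|X[k]|² = N·Σ|x[n]|² = 3·14.0000

Σ|X[k]|² = N·Σ|x[n]|² = 3·14.0000 = 42.0000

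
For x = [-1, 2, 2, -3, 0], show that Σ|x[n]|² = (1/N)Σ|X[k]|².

Time domain:
Σ|x[n]|² = |-1|² + |2|² + |2|² + |-3|² + |0|² = 18.0000

Frequency domain:
(1/5)Σ|X[k]|² = (1/5)(|0|² + |0.4271-4.8410i|² + |-2.9271+3.5797i|² + |-2.9271-3.5797i|² + |0.4271+4.8410i|²) = (1/5)·90.0000 = 18.0000

Both sides agree, confirming Parseval's theorem.

Σ|x[n]|² = (1/N)Σ|X[k]|² = 18.0000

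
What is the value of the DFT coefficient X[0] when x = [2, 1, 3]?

X[0] = Σ(n=0 to 2) x[n] · ω_3^0 = Σ x[n]
= (2) + (1) + (3)

X[0] = 6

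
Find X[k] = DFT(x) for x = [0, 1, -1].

X[k] = Σ(n=0 to 2) x[n] · ω_3^(nk)
where ω_3 = e^(-2πi/3)

Computing each X[k]:
X[0] = 0
X[1] = -1.7321i
X[2] = 1.7321i

X = [0, -1.7321i, 1.7321i]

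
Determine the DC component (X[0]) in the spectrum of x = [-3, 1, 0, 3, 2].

X[0] = Σ(n=0 to 4) x[n] · ω_5^0 = Σ x[n]
= (-3) + (1) + (0) + (3) + (2)

X[0] = 3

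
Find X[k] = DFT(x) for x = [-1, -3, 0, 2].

X[k] = Σ(n=0 to 3) x[n] · ω_4^(nk)
where ω_4 = e^(-2πi/4)

Computing each X[k]:
X[0] = -2
X[1] = -1+5i
X[2] = 0
X[3] = -1-5i

X = [-2, -1+5i, 0, -1-5i]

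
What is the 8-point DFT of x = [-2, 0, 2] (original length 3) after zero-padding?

Original 3-point DFT: [0, -3.0000+1.7321i, -3.0000-1.7321i]
Zero-padded 8-point DFT provides frequency interpolation.

DFT_8([x, 0, ...]) = [0, -2-2i, -4, -2+2i, 0, -2-2i, -4, -2+2i]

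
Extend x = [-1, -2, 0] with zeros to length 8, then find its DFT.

Original 3-point DFT: [-3, 1.7321i, -1.7321i]
Zero-padded 8-point DFT provides frequency interpolation.

DFT_8([x, 0, ...]) = [-3, -2.4142+1.4142i, -1+2i, 0.4142+1.4142i, 1, 0.4142-1.4142i, -1-2i, -2.4142-1.4142i]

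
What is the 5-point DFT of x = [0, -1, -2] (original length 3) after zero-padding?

Original 3-point DFT: [-3, 1.5000-0.8660i, 1.5000+0.8660i]
Zero-padded 5-point DFT provides frequency interpolation.

DFT_5([x, 0, ...]) = [-3, 1.3090+2.1266i, 0.1910-1.3143i, 0.1910+1.3143i, 1.3090-2.1266i]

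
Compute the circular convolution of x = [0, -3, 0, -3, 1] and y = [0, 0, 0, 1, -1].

(x ⊛ y)[n] = Σ(m=0 to 4) x[m] · y[(n-m) mod 5]

Computing each output sample:
(x ⊛ y)[0] = 3
(x ⊛ y)[1] = -3
(x ⊛ y)[2] = 4
(x ⊛ y)[3] = -1
(x ⊛ y)[4] = -3

x ⊛ y = [3, -3, 4, -1, -3]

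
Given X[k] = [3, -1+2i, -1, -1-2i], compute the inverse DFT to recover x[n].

x[n] = (1/4) Σ(k=0 to 3) X[k] · e^(2πikn/4)

Computing each x[n]:
x[0] = 0
x[1] = 0
x[2] = 1
x[3] = 2

x = [0, 0, 1, 2]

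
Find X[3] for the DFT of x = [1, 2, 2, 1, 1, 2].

X[3] = Σ(n=0 to 5) x[n] · ω_6^(3n) where ω_6 = e^(-2πi/6)
= (1)·ω_6^0 + (2)·ω_6^3 + (2)·ω_6^6 + (1)·ω_6^9 + (1)·ω_6^12 + (2)·ω_6^15

X[3] = -1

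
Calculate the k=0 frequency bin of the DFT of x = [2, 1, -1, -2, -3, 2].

X[0] = Σ(n=0 to 5) x[n] · ω_6^0 = Σ x[n]
= (2) + (1) + (-1) + (-2) + (-3) + (2)

X[0] = -1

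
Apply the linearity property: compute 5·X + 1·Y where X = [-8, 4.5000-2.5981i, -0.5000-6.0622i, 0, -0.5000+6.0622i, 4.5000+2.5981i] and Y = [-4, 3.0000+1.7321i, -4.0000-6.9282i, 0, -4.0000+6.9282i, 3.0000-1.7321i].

By linearity: DFT(5x + 1y) = 5·DFT(x) + 1·DFT(y)
= 5·[-8, 4.5000-2.5981i, -0.5000-6.0622i, 0, -0.5000+6.0622i, 4.5000+2.5981i] + 1·[-4, 3.0000+1.7321i, -4.0000-6.9282i, 0, -4.0000+6.9282i, 3.0000-1.7321i]

Computing element-wise:
Z[0] = 5·(-8) + 1·(-4) = -44
Z[1] = 5·(4.5000-2.5981i) + 1·(3.0000+1.7321i) = 25.5000-11.2584i
Z[2] = 5·(-0.5000-6.0622i) + 1·(-4.0000-6.9282i) = -6.5000-37.2392i
Z[3] = 5·(0) + 1·(0) = 0
Z[4] = 5·(-0.5000+6.0622i) + 1·(-4.0000+6.9282i) = -6.5000+37.2392i
Z[5] = 5·(4.5000+2.5981i) + 1·(3.0000-1.7321i) = 25.5000+11.2584i

DFT(5x + 1y) = 5·X + 1·Y = [-44, 25.5000-11.2584i, -6.5000-37.2392i, 0, -6.5000+37.2392i, 25.5000+11.2584i]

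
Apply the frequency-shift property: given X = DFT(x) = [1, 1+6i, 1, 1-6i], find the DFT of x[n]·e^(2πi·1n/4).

Modulation property: DFT(ω_4^(-1n)·x[n]) = X[(k-1) mod 4], so circularly shift X by 1 positions.

X[k-1] = [1-6i, 1, 1+6i, 1]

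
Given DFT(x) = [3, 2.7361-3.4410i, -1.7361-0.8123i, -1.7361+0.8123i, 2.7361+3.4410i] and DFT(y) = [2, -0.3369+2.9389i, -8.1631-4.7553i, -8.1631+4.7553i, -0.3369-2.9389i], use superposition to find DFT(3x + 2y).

By linearity: DFT(3x + 2y) = 3·DFT(x) + 2·DFT(y)
= 3·[3, 2.7361-3.4410i, -1.7361-0.8123i, -1.7361+0.8123i, 2.7361+3.4410i] + 2·[2, -0.3369+2.9389i, -8.1631-4.7553i, -8.1631+4.7553i, -0.3369-2.9389i]

Computing element-wise:
Z[0] = 3·(3) + 2·(2) = 13
Z[1] = 3·(2.7361-3.4410i) + 2·(-0.3369+2.9389i) = 7.5345-4.4452i
Z[2] = 3·(-1.7361-0.8123i) + 2·(-8.1631-4.7553i) = -21.5345-11.9475i
Z[3] = 3·(-1.7361+0.8123i) + 2·(-8.1631+4.7553i) = -21.5345+11.9475i
Z[4] = 3·(2.7361+3.4410i) + 2·(-0.3369-2.9389i) = 7.5345+4.4452i

DFT(3x + 2y) = 3·X + 2·Y = [13, 7.5345-4.4452i, -21.5345-11.9475i, -21.5345+11.9475i, 7.5345+4.4452i]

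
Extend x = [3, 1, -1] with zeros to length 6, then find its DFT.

Original 3-point DFT: [3, 3.0000-1.7321i, 3.0000+1.7321i]
Zero-padded 6-point DFT provides frequency interpolation.

DFT_6([x, 0, ...]) = [3, 4, 3.0000-1.7321i, 1, 3.0000+1.7321i, 4]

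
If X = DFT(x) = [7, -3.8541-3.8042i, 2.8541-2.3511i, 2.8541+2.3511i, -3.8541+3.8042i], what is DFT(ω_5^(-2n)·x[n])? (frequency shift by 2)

Modulation property: DFT(ω_5^(-2n)·x[n]) = X[(k-2) mod 5], so circularly shift X by 2 positions.

X[k-2] = [2.8541+2.3511i, -3.8541+3.8042i, 7, -3.8541-3.8042i, 2.8541-2.3511i]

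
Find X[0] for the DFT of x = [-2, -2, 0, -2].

X[0] = Σ(n=0 to 3) x[n] · ω_4^0 = Σ x[n]
= (-2) + (-2) + (0) + (-2)

X[0] = -6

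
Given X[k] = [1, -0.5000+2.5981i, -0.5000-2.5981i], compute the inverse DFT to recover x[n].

x[n] = (1/3) Σ(k=0 to 2) X[k] · e^(2πikn/3)

Computing each x[n]:
x[0] = 0
x[1] = -1
x[2] = 2

x = [0, -1, 2]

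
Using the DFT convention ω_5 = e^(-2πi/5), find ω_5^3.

ω_5^3 = e^(-2πi·3/5)
= cos(-2π·3/5) + i·sin(-2π·3/5)
= cos(-6π/5) + i·sin(-6π/5)

ω_5^3 = cos(-6π/5) + i·sin(-6π/5) = -0.8090+0.5878i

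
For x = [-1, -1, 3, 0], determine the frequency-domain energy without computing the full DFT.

Parseval: Σ|x[n]|² = (1/N)Σ|X[k]|², so Σ|X[k]|² = N·Σ|x[n]|² = 4·11.0000

Σ|X[k]|² = N·Σ|x[n]|² = 4·11.0000 = 44.0000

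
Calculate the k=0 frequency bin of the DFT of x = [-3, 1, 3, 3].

X[0] = Σ(n=0 to 3) x[n] · ω_4^0 = Σ x[n]
= (-3) + (1) + (3) + (3)

X[0] = 4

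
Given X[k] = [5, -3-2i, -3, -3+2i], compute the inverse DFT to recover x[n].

x[n] = (1/4) Σ(k=0 to 3) X[k] · e^(2πikn/4)

Computing each x[n]:
x[0] = -1
x[1] = 3
x[2] = 2
x[3] = 1

x = [-1, 3, 2, 1]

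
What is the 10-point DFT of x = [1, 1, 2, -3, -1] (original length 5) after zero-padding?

Original 5-point DFT: [0, 1.8090-4.8410i, 0.6910+3.5797i, 0.6910-3.5797i, 1.8090+4.8410i]
Zero-padded 10-point DFT provides frequency interpolation.

DFT_10([x, 0, ...]) = [0, 4.1631+0.9511i, 1.8090-4.8410i, -3.6631-0.5878i, 0.6910+3.5797i, 4, 0.6910-3.5797i, -3.6631+0.5878i, 1.8090+4.8410i, 4.1631-0.9511i]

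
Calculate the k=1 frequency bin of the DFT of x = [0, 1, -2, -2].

X[1] = Σ(n=0 to 3) x[n] · ω_4^(1n) where ω_4 = e^(-2πi/4)
= (0)·ω_4^0 + (1)·ω_4^1 + (-2)·ω_4^2 + (-2)·ω_4^3

X[1] = 2-3i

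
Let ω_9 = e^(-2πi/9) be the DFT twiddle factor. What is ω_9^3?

ω_9^3 = e^(-2πi·3/9)
= cos(-2π·3/9) + i·sin(-2π·3/9)
= cos(-6π/9) + i·sin(-6π/9)

ω_9^3 = cos(-6π/9) + i·sin(-6π/9) = -0.5000-0.8660i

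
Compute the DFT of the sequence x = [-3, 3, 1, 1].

X[k] = Σ(n=0 to 3) x[n] · ω_4^(nk)
where ω_4 = e^(-2πi/4)

Computing each X[k]:
X[0] = 2
X[1] = -4-2i
X[2] = -6
X[3] = -4+2i

X = [2, -4-2i, -6, -4+2i]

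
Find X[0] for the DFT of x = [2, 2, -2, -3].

X[0] = Σ(n=0 to 3) x[n] · ω_4^0 = Σ x[n]
= (2) + (2) + (-2) + (-3)

X[0] = -1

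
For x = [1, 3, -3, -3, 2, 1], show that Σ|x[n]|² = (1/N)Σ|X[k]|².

Time domain:
Σ|x[n]|² = |1|² + |3|² + |-3|² + |-3|² + |2|² + |1|² = 33.0000

Frequency domain:
(1/6)Σ|X[k]|² = (1/6)(|1|² + |6.5000+2.5981i|² + |-3.5000-6.0622i|² + |-1|² + |-3.5000+6.0622i|² + |6.5000-2.5981i|²) = (1/6)·198.0000 = 33.0000

Both sides agree, confirming Parseval's theorem.

Σ|x[n]|² = (1/N)Σ|X[k]|² = 33.0000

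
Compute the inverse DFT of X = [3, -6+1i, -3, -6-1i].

x[n] = (1/4) Σ(k=0 to 3) X[k] · e^(2πikn/4)

Computing each x[n]:
x[0] = -3
x[1] = 1
x[2] = 3
x[3] = 2

x = [-3, 1, 3, 2]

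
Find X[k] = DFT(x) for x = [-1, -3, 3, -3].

X[k] = Σ(n=0 to 3) x[n] · ω_4^(nk)
where ω_4 = e^(-2πi/4)

Computing each X[k]:
X[0] = -4
X[1] = -4
X[2] = 8
X[3] = -4

X = [-4, -4, 8, -4]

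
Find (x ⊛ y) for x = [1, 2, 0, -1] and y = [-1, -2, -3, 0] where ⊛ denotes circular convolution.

(x ⊛ y)[n] = Σ(m=0 to 3) x[m] · y[(n-m) mod 4]

Computing each output sample:
(x ⊛ y)[0] = 1
(x ⊛ y)[1] = -1
(x ⊛ y)[2] = -7
(x ⊛ y)[3] = -5

x ⊛ y = [1, -1, -7, -5]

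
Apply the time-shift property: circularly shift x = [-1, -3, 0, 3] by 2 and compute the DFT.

Time shift by 2: X_shifted[k] = ω_4^(2k) · X[k]
Shifted x = [0, 3, -1, -3]

DFT(x[n-2]) = [-1, 1-6i, -1, 1+6i]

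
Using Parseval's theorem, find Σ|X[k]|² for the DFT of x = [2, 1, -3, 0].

Parseval: Σ|x[n]|² = (1/N)Σ|X[k]|², so Σ|X[k]|² = N·Σ|x[n]|² = 4·14.0000

Σ|X[k]|² = N·Σ|x[n]|² = 4·14.0000 = 56.0000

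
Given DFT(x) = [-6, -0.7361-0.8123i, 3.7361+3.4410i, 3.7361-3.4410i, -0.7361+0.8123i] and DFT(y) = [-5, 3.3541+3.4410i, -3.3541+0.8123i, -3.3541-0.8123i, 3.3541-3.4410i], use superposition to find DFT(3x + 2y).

By linearity: DFT(3x + 2y) = 3·DFT(x) + 2·DFT(y)
= 3·[-6, -0.7361-0.8123i, 3.7361+3.4410i, 3.7361-3.4410i, -0.7361+0.8123i] + 2·[-5, 3.3541+3.4410i, -3.3541+0.8123i, -3.3541-0.8123i, 3.3541-3.4410i]

Computing element-wise:
Z[0] = 3·(-6) + 2·(-5) = -28
Z[1] = 3·(-0.7361-0.8123i) + 2·(3.3541+3.4410i) = 4.4999+4.4451i
Z[2] = 3·(3.7361+3.4410i) + 2·(-3.3541+0.8123i) = 4.5001+11.9476i
Z[3] = 3·(3.7361-3.4410i) + 2·(-3.3541-0.8123i) = 4.5001-11.9476i
Z[4] = 3·(-0.7361+0.8123i) + 2·(3.3541-3.4410i) = 4.4999-4.4451i

DFT(3x + 2y) = 3·X + 2·Y = [-28, 4.4999+4.4451i, 4.5001+11.9476i, 4.5001-11.9476i, 4.4999-4.4451i]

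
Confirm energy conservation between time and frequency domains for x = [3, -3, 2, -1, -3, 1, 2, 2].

Time domain:
Σ|x[n]|² = |3|² + |-3|² + |2|² + |-1|² + |-3|² + |1|² + |2|² + |2|² = 41.0000

Frequency domain:
(1/8)Σ|X[k]|² = (1/8)(|3|² + |5.2929+4.9497i|² + |-4+3i|² + |6.7071+4.9497i|² + |5|² + |6.7071-4.9497i|² + |-4-3i|² + |5.2929-4.9497i|²) = (1/8)·328.0000 = 41.0000

Both sides agree, confirming Parseval's theorem.

Σ|x[n]|² = (1/N)Σ|X[k]|² = 41.0000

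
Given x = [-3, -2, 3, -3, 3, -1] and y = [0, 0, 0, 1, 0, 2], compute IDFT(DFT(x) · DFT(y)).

(x ⊛ y)[n] = Σ(m=0 to 5) x[m] · y[(n-m) mod 6]

Computing each output sample:
(x ⊛ y)[0] = -7
(x ⊛ y)[1] = 9
(x ⊛ y)[2] = -7
(x ⊛ y)[3] = 3
(x ⊛ y)[4] = -4
(x ⊛ y)[5] = -3

x ⊛ y = [-7, 9, -7, 3, -4, -3]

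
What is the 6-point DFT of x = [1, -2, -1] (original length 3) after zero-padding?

Original 3-point DFT: [-2, 2.5000+0.8660i, 2.5000-0.8660i]
Zero-padded 6-point DFT provides frequency interpolation.

DFT_6([x, 0, ...]) = [-2, 0.5000+2.5981i, 2.5000+0.8660i, 2, 2.5000-0.8660i, 0.5000-2.5981i]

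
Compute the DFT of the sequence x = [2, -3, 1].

X[k] = Σ(n=0 to 2) x[n] · ω_3^(nk)
where ω_3 = e^(-2πi/3)

Computing each X[k]:
X[0] = 0
X[1] = 3.0000+3.4641i
X[2] = 3.0000-3.4641i

X = [0, 3.0000+3.4641i, 3.0000-3.4641i]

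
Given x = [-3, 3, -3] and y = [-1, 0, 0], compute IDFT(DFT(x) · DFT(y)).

(x ⊛ y)[n] = Σ(m=0 to 2) x[m] · y[(n-m) mod 3]

Computing each output sample:
(x ⊛ y)[0] = 3
(x ⊛ y)[1] = -3
(x ⊛ y)[2] = 3

x ⊛ y = [3, -3, 3]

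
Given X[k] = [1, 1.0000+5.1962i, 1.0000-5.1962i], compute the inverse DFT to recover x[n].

x[n] = (1/3) Σ(k=0 to 2) X[k] · e^(2πikn/3)

Computing each x[n]:
x[0] = 1
x[1] = -3
x[2] = 3

x = [1, -3, 3]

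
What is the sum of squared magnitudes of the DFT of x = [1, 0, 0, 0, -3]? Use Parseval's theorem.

Parseval: Σ|x[n]|² = (1/N)Σ|X[k]|², so Σ|X[k]|² = N·Σ|x[n]|² = 5·10.0000

Σ|X[k]|² = N·Σ|x[n]|² = 5·10.0000 = 50.0000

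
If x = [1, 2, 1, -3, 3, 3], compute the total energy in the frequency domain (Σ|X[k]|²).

Parseval: Σ|x[n]|² = (1/N)Σ|X[k]|², so Σ|X[k]|² = N·Σ|x[n]|² = 6·33.0000

Σ|X[k]|² = N·Σ|x[n]|² = 6·33.0000 = 198.0000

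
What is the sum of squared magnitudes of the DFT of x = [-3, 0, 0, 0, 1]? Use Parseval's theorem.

Parseval: Σ|x[n]|² = (1/N)Σ|X[k]|², so Σ|X[k]|² = N·Σ|x[n]|² = 5·10.0000

Σ|X[k]|² = N·Σ|x[n]|² = 5·10.0000 = 50.0000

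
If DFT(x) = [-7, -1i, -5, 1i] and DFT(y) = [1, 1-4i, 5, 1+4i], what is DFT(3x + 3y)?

By linearity: DFT(3x + 3y) = 3·DFT(x) + 3·DFT(y)
= 3·[-7, -1i, -5, 1i] + 3·[1, 1-4i, 5, 1+4i]

Computing element-wise:
Z[0] = 3·(-7) + 3·(1) = -18
Z[1] = 3·(-1i) + 3·(1-4i) = 3-15i
Z[2] = 3·(-5) + 3·(5) = 0
Z[3] = 3·(1i) + 3·(1+4i) = 3+15i

DFT(3x + 3y) = 3·X + 3·Y = [-18, 3-15i, 0, 3+15i]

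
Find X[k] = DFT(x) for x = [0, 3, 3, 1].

X[k] = Σ(n=0 to 3) x[n] · ω_4^(nk)
where ω_4 = e^(-2πi/4)

Computing each X[k]:
X[0] = 7
X[1] = -3-2i
X[2] = -1
X[3] = -3+2i

X = [7, -3-2i, -1, -3+2i]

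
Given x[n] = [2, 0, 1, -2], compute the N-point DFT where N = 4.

X[k] = Σ(n=0 to 3) x[n] · ω_4^(nk)
where ω_4 = e^(-2πi/4)

Computing each X[k]:
X[0] = 1
X[1] = 1-2i
X[2] = 5
X[3] = 1+2i

X = [1, 1-2i, 5, 1+2i]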